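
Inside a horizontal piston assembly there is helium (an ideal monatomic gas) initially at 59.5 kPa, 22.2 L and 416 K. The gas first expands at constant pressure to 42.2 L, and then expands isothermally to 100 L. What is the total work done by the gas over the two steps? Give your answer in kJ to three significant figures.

Step 1 (isobaric): W = PΔV = (59.5 kPa)(42.2 − 22.2 L) = 1190 J.
After step 1: P = 59.5 kPa, V = 42.2 L, T = 790.8 K.
Step 2 (isothermal): W = P₁V₁ ln(V₂/V₁) = (2511) ln(100/42.2) = 2166 J.
W_total = 1190 + 2166 = 3356 J.

W_total ≈ 3.36 kJ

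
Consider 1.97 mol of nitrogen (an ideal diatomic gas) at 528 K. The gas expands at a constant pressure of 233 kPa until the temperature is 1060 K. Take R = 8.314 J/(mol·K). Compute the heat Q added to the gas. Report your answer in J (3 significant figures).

Isobaric: W = nRΔT = (1.97)(8.314)(532) = 8713 J.
ΔU = nCᵥΔT with Cᵥ = 5R/2: ΔU = (1.97)(20.79)(532) = 21784 J.
Q = ΔU + W = 21784 + 8713 = 30497 J.

Q ≈ 30500 J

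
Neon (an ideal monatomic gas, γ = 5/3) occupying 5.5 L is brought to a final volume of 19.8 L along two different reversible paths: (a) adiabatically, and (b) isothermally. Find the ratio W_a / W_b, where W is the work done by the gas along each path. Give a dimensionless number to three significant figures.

W_a / W_b ≈ 0.672

Path (a) adiabatic: W = P₁V₁(1 − (V₁/V₂)^(γ−1))/(γ−1) → W_a/(P₁V₁) = 0.8614.
Path (b) isothermal: W = P₁V₁ ln(V₂/V₁) → W_b/(P₁V₁) = 1.281.
W_a / W_b = 0.8614 / 1.281 = 0.6725.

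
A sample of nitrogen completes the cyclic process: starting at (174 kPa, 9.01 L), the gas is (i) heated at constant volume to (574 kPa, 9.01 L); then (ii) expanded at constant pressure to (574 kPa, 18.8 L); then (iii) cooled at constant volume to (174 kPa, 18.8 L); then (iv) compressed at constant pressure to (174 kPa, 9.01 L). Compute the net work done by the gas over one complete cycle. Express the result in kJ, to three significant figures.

W_net ≈ 3.92 kJ

Constant-volume legs do no work.
W(ii) = (574)(18.8 − 9.01) = 5619 J; W(iv) = (174)(9.01 − 18.8) = -1703 J.
W_net = 5619 − 1703 = 3916 J (the clockwise enclosed area).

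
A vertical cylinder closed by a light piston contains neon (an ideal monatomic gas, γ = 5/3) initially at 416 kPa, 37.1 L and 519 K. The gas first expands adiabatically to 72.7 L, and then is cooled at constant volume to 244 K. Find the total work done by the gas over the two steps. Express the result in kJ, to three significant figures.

W_total ≈ 8.37 kJ

Step 1 (adiabatic): W = (P₁V₁ − P₂V₂)/(γ−1) = (15434 − 9856)/0.667 = 8367 J.
Step 2 (isochoric): W = 0 (constant volume).
W_total = 8367 + 0 = 8367 J.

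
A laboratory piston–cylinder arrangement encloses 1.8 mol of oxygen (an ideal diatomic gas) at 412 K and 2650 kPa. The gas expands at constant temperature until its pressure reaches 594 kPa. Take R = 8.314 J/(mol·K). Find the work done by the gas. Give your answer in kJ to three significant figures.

W ≈ 9.22 kJ

Isothermal process: W = nRT ln(V₂/V₁) = nRT ln(P₁/P₂).
W = (1.8)(8.314)(412) × ln(2650/594)
  = 6166 × ln(4.461) = 6166 × 1.495
W_by_gas = 9220 J.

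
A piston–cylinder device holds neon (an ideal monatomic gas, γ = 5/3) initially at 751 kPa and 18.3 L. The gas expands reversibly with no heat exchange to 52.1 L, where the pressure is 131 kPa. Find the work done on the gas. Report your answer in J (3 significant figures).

W ≈ -10400 J

Adiabatic: W = (P₁V₁ − P₂V₂)/(γ − 1) with γ = 5/3.
P₁V₁ = 13743 J, P₂V₂ = 6825 J.
W = (13743 − 6825) / 0.6667 = 10377 J.
Work on gas = −W_by = -10377 J.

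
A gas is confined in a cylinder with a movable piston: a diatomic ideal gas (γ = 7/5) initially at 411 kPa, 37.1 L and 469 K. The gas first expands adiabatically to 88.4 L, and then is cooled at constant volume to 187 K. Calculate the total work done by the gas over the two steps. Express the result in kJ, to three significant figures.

Step 1 (adiabatic): W = (P₁V₁ − P₂V₂)/(γ−1) = (15248 − 10774)/0.4 = 11185 J.
Step 2 (isochoric): W = 0 (constant volume).
W_total = 11185 + 0 = 11185 J.

W_total ≈ 11.2 kJ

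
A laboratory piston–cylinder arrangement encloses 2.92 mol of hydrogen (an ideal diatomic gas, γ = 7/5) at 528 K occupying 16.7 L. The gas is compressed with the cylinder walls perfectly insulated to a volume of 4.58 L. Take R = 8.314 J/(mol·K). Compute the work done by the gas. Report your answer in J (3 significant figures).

W ≈ -21700 J

Adiabatic: TV^(γ−1) = const with γ = 7/5.
T₂ = T₁ (V₁/V₂)^(γ−1) = 528 × (16.7/4.58)^0.4 = 528 × 1.678 = 885.9 K.
W_by = nCᵥ(T₁ − T₂) = (2.92)(20.79)(528 − 885.9) = -21720 J.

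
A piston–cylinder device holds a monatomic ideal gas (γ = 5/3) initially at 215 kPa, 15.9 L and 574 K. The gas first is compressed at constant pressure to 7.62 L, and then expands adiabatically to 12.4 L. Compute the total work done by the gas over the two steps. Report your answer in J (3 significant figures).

W_total ≈ -1100 J

Step 1 (isobaric): W = PΔV = (215 kPa)(7.62 − 15.9 L) = -1780 J.
After step 1: P = 215 kPa, V = 7.62 L, T = 275.1 K.
Step 2 (adiabatic): W = (P₁V₁ − P₂V₂)/(γ−1) = (1638 − 1184)/0.667 = 681.2 J.
W_total = -1780 + 681.2 = -1099 J.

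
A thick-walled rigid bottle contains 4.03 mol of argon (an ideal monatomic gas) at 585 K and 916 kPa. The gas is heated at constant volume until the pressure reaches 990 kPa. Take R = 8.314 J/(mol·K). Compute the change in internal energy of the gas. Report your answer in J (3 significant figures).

Constant volume ⇒ W = 0, so Q = ΔU = nCᵥΔT with Cᵥ = 3R/2 = 12.47 J/(mol·K).
At constant V, T₂/T₁ = P₂/P₁ ⇒ ΔT = T₁(P₂/P₁ − 1) = 585·(990/916 − 1) = 47.26 K.
ΔU = (4.03)(12.47)(47.26) = 2375 J.

ΔU ≈ 2380 J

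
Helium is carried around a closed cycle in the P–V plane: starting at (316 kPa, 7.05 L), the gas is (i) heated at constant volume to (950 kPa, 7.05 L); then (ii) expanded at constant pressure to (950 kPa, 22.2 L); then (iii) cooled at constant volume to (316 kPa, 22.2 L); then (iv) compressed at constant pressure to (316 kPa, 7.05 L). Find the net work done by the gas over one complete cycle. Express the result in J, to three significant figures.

W_net ≈ 9610 J

Constant-volume legs do no work.
W(ii) = (950)(22.2 − 7.05) = 14392 J; W(iv) = (316)(7.05 − 22.2) = -4787 J.
W_net = 14392 − 4787 = 9605 J (the clockwise enclosed area).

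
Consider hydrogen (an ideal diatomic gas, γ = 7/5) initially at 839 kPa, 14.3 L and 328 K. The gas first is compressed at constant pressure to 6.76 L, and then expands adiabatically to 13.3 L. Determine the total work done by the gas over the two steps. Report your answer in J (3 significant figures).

Step 1 (isobaric): W = PΔV = (839 kPa)(6.76 − 14.3 L) = -6326 J.
After step 1: P = 839 kPa, V = 6.76 L, T = 155.1 K.
Step 2 (adiabatic): W = (P₁V₁ − P₂V₂)/(γ−1) = (5672 − 4327)/0.4 = 3363 J.
W_total = -6326 + 3363 = -2963 J.

W_total ≈ -2960 J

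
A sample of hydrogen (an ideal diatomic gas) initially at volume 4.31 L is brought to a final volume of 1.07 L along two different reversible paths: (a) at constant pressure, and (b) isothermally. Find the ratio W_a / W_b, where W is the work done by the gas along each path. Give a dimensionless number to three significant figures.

W_a / W_b ≈ 0.540

Path (a) isobaric: W = P₁(V₂ − V₁) → W_a/(P₁V₁) = -0.7517.
Path (b) isothermal: W = P₁V₁ ln(V₂/V₁) → W_b/(P₁V₁) = -1.393.
W_a / W_b = -0.7517 / -1.393 = 0.5395.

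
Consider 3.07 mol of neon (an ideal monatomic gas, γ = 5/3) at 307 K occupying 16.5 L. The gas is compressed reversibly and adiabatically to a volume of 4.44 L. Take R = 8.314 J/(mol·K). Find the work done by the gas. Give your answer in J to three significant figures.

W ≈ -16400 J

Adiabatic: TV^(γ−1) = const with γ = 5/3.
T₂ = T₁ (V₁/V₂)^(γ−1) = 307 × (16.5/4.44)^0.667 = 307 × 2.399 = 736.6 K.
W_by = nCᵥ(T₁ − T₂) = (3.07)(12.47)(307 − 736.6) = -16446 J.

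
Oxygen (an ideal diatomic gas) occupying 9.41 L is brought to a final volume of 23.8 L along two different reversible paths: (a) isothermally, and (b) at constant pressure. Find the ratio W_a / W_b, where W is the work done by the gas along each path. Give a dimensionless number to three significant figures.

Path (a) isothermal: W = P₁V₁ ln(V₂/V₁) → W_a/(P₁V₁) = 0.9279.
Path (b) isobaric: W = P₁(V₂ − V₁) → W_b/(P₁V₁) = 1.529.
W_a / W_b = 0.9279 / 1.529 = 0.6068.

W_a / W_b ≈ 0.607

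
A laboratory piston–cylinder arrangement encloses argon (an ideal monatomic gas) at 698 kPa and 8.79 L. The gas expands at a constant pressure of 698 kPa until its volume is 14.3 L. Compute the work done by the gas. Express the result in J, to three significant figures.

W ≈ 3850 J

Isobaric: W = P ΔV.
W = (698 kPa)(14.3 − 8.79 L) = (698)(5.51) = 3846 J.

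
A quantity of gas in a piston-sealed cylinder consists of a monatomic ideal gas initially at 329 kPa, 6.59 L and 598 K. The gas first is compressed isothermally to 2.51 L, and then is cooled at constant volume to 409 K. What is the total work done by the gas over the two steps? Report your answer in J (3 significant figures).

W_total ≈ -2090 J

Step 1 (isothermal): W = P₁V₁ ln(V₂/V₁) = (2168) ln(2.51/6.59) = -2093 J.
Step 2 (isochoric): W = 0 (constant volume).
W_total = -2093 + 0 = -2093 J.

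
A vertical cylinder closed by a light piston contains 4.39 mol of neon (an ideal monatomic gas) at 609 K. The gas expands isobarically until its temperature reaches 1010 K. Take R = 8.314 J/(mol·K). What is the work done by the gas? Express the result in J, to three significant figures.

Isobaric: W = P ΔV = nR ΔT.
W = (4.39)(8.314)(1010 − 609) = 14636 J.

W ≈ 14600 J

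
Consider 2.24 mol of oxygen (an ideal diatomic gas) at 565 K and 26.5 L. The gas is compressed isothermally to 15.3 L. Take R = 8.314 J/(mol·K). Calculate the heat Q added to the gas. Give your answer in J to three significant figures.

Q ≈ -5780 J

Isothermal ⇒ ΔU = 0, so Q = W = nRT ln(V₂/V₁).
Q = (2.24)(8.314)(565) ln(15.3/26.5) = 10522 × -0.5493 = -5780 J.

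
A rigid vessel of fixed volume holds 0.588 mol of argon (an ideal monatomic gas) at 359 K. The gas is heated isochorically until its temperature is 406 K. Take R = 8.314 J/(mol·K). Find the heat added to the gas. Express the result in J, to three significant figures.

Q ≈ 345 J

Constant volume ⇒ W = 0, so Q = ΔU = nCᵥΔT with Cᵥ = 3R/2 = 12.47 J/(mol·K).
ΔU = (0.588)(12.47)(406 − 359) = 344.6 J.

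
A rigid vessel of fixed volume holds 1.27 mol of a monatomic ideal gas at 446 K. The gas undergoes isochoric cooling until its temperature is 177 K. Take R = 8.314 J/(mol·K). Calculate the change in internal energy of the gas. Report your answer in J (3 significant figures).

Constant volume ⇒ W = 0, so Q = ΔU = nCᵥΔT with Cᵥ = 3R/2 = 12.47 J/(mol·K).
ΔU = (1.27)(12.47)(177 − 446) = -4260 J.

ΔU ≈ -4260 J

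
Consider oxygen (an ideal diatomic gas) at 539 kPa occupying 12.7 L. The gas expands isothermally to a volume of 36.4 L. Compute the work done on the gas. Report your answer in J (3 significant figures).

Isothermal: W = nRT ln(V₂/V₁) = P₁V₁ ln(V₂/V₁).
P₁V₁ = (539 kPa)(12.7 L) = 6845 J.
W = 6845 × ln(36.4/12.7) = 6845 × 1.053
W_by_gas = 7208 J; work on gas = −W_by = -7208 J.

W ≈ -7210 J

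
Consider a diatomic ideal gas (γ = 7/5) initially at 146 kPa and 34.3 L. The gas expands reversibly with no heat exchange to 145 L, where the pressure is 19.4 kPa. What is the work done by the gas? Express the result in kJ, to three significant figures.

Adiabatic: W = (P₁V₁ − P₂V₂)/(γ − 1) with γ = 7/5.
P₁V₁ = 5008 J, P₂V₂ = 2813 J.
W = (5008 − 2813) / 0.4 = 5487 J.

W ≈ 5.49 kJ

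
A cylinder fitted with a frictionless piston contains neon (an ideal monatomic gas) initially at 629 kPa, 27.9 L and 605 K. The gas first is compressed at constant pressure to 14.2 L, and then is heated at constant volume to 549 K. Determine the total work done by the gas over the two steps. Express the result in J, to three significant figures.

Step 1 (isobaric): W = PΔV = (629 kPa)(14.2 − 27.9 L) = -8617 J.
Step 2 (isochoric): W = 0 (constant volume).
W_total = -8617 + 0 = -8617 J.

W_total ≈ -8620 J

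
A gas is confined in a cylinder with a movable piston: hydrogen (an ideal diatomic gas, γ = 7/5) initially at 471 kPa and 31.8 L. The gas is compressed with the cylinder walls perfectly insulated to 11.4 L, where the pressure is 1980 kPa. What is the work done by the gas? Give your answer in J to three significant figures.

Adiabatic: W = (P₁V₁ − P₂V₂)/(γ − 1) with γ = 7/5.
P₁V₁ = 14978 J, P₂V₂ = 22572 J.
W = (14978 − 22572) / 0.4 = -18986 J.

W ≈ -19000 J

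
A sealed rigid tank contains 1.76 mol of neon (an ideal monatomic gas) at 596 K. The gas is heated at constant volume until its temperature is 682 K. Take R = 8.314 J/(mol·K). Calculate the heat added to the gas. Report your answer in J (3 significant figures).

Q ≈ 1890 J

Constant volume ⇒ W = 0, so Q = ΔU = nCᵥΔT with Cᵥ = 3R/2 = 12.47 J/(mol·K).
ΔU = (1.76)(12.47)(682 − 596) = 1888 J.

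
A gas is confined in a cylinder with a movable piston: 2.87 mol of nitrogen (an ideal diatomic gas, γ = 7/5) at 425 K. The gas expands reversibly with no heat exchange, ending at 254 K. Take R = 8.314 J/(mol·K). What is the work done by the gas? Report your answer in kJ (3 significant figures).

Adiabatic ⇒ Q = 0, so W_by = −ΔU = nCᵥ(T₁ − T₂).
Cᵥ = 5R/2 = 20.79 J/(mol·K).
W = (2.87)(20.79)(425 − 254) = 10201 J.

W ≈ 10.2 kJ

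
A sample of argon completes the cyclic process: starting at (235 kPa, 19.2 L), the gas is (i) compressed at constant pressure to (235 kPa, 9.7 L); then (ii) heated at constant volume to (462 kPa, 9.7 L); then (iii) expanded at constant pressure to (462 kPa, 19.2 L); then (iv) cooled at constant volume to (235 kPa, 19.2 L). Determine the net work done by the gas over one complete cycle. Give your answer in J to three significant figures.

Constant-volume legs do no work.
W(i) = (235)(9.7 − 19.2) = -2232 J; W(iii) = (462)(19.2 − 9.7) = 4389 J.
W_net = -2232 + 4389 = 2156 J (the clockwise enclosed area).

W_net ≈ 2160 J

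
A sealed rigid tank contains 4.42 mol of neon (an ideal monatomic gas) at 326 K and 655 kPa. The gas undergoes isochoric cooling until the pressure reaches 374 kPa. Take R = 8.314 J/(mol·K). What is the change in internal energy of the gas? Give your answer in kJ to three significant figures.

ΔU ≈ -7.71 kJ

Constant volume ⇒ W = 0, so Q = ΔU = nCᵥΔT with Cᵥ = 3R/2 = 12.47 J/(mol·K).
At constant V, T₂/T₁ = P₂/P₁ ⇒ ΔT = T₁(P₂/P₁ − 1) = 326·(374/655 − 1) = -139.9 K.
ΔU = (4.42)(12.47)(-139.9) = -7709 J.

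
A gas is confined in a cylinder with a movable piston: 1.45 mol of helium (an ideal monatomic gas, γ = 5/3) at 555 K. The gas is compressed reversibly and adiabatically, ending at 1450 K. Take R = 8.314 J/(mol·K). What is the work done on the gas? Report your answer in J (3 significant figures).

Adiabatic ⇒ Q = 0, so W_by = −ΔU = nCᵥ(T₁ − T₂).
Cᵥ = 3R/2 = 12.47 J/(mol·K).
W = (1.45)(12.47)(555 − 1450) = -16184 J.
Work on gas = −W_by = 16184 J.

W ≈ 16200 J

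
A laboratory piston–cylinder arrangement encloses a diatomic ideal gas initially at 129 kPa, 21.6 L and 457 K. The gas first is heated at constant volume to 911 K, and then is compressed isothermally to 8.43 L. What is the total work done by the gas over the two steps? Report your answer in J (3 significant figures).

W_total ≈ -5230 J

Step 1 (isochoric): W = 0 (constant volume).
After step 1: P = 257.2 kPa (V unchanged).
Step 2 (isothermal): W = P₁V₁ ln(V₂/V₁) = (5555) ln(8.43/21.6) = -5226 J.
W_total = 0 − 5226 = -5226 J.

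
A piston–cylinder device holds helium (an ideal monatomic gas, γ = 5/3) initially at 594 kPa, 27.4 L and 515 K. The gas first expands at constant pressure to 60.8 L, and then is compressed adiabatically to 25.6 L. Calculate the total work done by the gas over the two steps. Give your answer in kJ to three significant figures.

W_total ≈ -22.4 kJ

Step 1 (isobaric): W = PΔV = (594 kPa)(60.8 − 27.4 L) = 19840 J.
After step 1: P = 594 kPa, V = 60.8 L, T = 1143 K.
Step 2 (adiabatic): W = (P₁V₁ − P₂V₂)/(γ−1) = (36115 − 64288)/0.667 = -42260 J.
W_total = 19840 − 42260 = -22420 J.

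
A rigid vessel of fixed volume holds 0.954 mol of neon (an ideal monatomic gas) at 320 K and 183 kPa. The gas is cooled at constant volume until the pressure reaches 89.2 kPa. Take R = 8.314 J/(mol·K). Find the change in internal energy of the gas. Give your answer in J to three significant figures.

Constant volume ⇒ W = 0, so Q = ΔU = nCᵥΔT with Cᵥ = 3R/2 = 12.47 J/(mol·K).
At constant V, T₂/T₁ = P₂/P₁ ⇒ ΔT = T₁(P₂/P₁ − 1) = 320·(89.2/183 − 1) = -164 K.
ΔU = (0.954)(12.47)(-164) = -1951 J.

ΔU ≈ -1950 J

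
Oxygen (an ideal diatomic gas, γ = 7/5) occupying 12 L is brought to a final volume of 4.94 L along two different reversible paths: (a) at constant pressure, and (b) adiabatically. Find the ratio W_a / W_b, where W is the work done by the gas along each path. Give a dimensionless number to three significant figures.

W_a / W_b ≈ 0.552

Path (a) isobaric: W = P₁(V₂ − V₁) → W_a/(P₁V₁) = -0.5883.
Path (b) adiabatic: W = P₁V₁(1 − (V₁/V₂)^(γ−1))/(γ−1) → W_b/(P₁V₁) = -1.066.
W_a / W_b = -0.5883 / -1.066 = 0.5522.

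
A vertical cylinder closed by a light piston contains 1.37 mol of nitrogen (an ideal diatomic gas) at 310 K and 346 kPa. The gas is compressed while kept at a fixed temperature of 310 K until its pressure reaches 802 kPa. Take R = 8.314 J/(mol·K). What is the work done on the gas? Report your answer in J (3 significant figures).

W ≈ 2970 J

Isothermal process: W = nRT ln(V₂/V₁) = nRT ln(P₁/P₂).
W = (1.37)(8.314)(310) × ln(346/802)
  = 3531 × ln(0.4314) = 3531 × -0.8407
W_by_gas = -2968 J; work on gas = −W_by = 2968 J.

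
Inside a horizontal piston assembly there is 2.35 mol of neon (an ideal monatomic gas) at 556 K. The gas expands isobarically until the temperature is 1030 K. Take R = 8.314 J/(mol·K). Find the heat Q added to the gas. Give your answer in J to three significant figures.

Isobaric: W = nRΔT = (2.35)(8.314)(474) = 9261 J.
ΔU = nCᵥΔT with Cᵥ = 3R/2: ΔU = (2.35)(12.47)(474) = 13891 J.
Q = ΔU + W = 13891 + 9261 = 23152 J.

Q ≈ 23200 J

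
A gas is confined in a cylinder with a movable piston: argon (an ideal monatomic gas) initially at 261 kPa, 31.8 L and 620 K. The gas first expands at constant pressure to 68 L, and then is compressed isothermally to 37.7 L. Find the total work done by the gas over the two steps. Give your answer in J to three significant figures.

Step 1 (isobaric): W = PΔV = (261 kPa)(68 − 31.8 L) = 9448 J.
After step 1: P = 261 kPa, V = 68 L, T = 1326 K.
Step 2 (isothermal): W = P₁V₁ ln(V₂/V₁) = (17748) ln(37.7/68) = -10469 J.
W_total = 9448 − 10469 = -1020 J.

W_total ≈ -1020 J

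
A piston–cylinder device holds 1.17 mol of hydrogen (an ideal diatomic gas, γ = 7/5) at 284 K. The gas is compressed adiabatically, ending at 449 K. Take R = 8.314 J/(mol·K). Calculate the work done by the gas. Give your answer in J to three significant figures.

Adiabatic ⇒ Q = 0, so W_by = −ΔU = nCᵥ(T₁ − T₂).
Cᵥ = 5R/2 = 20.79 J/(mol·K).
W = (1.17)(20.79)(284 − 449) = -4013 J.

W ≈ -4010 J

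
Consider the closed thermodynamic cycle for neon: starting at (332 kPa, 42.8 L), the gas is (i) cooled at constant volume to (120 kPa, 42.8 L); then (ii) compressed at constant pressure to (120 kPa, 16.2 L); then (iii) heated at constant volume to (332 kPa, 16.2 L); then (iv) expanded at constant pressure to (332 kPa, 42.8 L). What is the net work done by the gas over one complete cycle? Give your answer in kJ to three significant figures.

Constant-volume legs do no work.
W(ii) = (120)(16.2 − 42.8) = -3192 J; W(iv) = (332)(42.8 − 16.2) = 8831 J.
W_net = -3192 + 8831 = 5639 J (the clockwise enclosed area).

W_net ≈ 5.64 kJ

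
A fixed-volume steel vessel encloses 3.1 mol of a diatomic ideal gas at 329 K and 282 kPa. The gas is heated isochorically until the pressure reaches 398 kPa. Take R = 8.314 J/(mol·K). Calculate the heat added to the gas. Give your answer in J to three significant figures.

Q ≈ 8720 J

Constant volume ⇒ W = 0, so Q = ΔU = nCᵥΔT with Cᵥ = 5R/2 = 20.79 J/(mol·K).
At constant V, T₂/T₁ = P₂/P₁ ⇒ ΔT = T₁(P₂/P₁ − 1) = 329·(398/282 − 1) = 135.3 K.
ΔU = (3.1)(20.79)(135.3) = 8720 J.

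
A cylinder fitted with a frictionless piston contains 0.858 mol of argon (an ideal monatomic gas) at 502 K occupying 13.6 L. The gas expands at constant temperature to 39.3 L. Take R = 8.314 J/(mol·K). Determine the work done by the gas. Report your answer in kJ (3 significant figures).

W ≈ 3.80 kJ

Isothermal: W = nRT ln(V₂/V₁).
W = (0.858)(8.314)(502) × ln(39.3/13.6)
  = 3581 × 1.061
W_by_gas = 3800 J.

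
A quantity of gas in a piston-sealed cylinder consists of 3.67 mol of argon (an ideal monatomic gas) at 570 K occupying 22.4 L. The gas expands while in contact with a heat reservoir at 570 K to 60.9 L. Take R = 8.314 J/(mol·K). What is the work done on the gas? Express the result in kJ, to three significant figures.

W ≈ -17.4 kJ

Isothermal: W = nRT ln(V₂/V₁).
W = (3.67)(8.314)(570) × ln(60.9/22.4)
  = 17392 × 1
W_by_gas = 17395 J; work on gas = −W_by = -17395 J.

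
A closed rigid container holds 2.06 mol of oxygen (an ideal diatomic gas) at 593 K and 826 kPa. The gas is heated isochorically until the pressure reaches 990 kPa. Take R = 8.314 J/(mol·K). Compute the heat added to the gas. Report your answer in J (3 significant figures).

Constant volume ⇒ W = 0, so Q = ΔU = nCᵥΔT with Cᵥ = 5R/2 = 20.79 J/(mol·K).
At constant V, T₂/T₁ = P₂/P₁ ⇒ ΔT = T₁(P₂/P₁ − 1) = 593·(990/826 − 1) = 117.7 K.
ΔU = (2.06)(20.79)(117.7) = 5041 J.

Q ≈ 5040 J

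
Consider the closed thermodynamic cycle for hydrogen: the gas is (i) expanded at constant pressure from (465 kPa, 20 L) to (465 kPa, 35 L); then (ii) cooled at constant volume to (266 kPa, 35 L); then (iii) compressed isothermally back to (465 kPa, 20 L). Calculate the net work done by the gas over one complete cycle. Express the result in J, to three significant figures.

Leg (i): W = PΔV = (465)(35 − 20) = 6975 J.
Leg (ii): W = 0.
Leg (iii): W = PᵢVᵢ ln(V_f/Vᵢ) = (9310) ln(20/35) = -5210 J.
W_net = 6975 − 5210 = 1765 J.

W_net ≈ 1760 J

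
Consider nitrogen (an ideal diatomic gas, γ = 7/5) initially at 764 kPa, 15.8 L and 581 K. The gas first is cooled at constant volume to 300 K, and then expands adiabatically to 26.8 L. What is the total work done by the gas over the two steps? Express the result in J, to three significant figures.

Step 1 (isochoric): W = 0 (constant volume).
After step 1: P = 394.5 kPa (V unchanged).
Step 2 (adiabatic): W = (P₁V₁ − P₂V₂)/(γ−1) = (6233 − 5046)/0.4 = 2969 J.
W_total = 0 + 2969 = 2969 J.

W_total ≈ 2970 J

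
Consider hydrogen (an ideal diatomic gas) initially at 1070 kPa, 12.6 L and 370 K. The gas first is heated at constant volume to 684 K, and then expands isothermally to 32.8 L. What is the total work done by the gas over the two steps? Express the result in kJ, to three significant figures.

Step 1 (isochoric): W = 0 (constant volume).
After step 1: P = 1978 kPa (V unchanged).
Step 2 (isothermal): W = P₁V₁ ln(V₂/V₁) = (24923) ln(32.8/12.6) = 23845 J.
W_total = 0 + 23845 = 23845 J.

W_total ≈ 23.8 kJ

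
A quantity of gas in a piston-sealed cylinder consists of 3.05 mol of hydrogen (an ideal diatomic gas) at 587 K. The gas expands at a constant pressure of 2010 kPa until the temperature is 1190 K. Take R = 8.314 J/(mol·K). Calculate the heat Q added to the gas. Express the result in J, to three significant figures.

Q ≈ 53500 J

Isobaric: W = nRΔT = (3.05)(8.314)(603) = 15291 J.
ΔU = nCᵥΔT with Cᵥ = 5R/2: ΔU = (3.05)(20.79)(603) = 38227 J.
Q = ΔU + W = 38227 + 15291 = 53517 J.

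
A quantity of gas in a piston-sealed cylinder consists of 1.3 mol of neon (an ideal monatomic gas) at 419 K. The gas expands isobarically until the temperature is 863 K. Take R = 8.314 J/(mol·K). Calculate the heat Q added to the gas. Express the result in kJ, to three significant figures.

Q ≈ 12.0 kJ

Isobaric: W = nRΔT = (1.3)(8.314)(444) = 4799 J.
ΔU = nCᵥΔT with Cᵥ = 3R/2: ΔU = (1.3)(12.47)(444) = 7198 J.
Q = ΔU + W = 7198 + 4799 = 11997 J.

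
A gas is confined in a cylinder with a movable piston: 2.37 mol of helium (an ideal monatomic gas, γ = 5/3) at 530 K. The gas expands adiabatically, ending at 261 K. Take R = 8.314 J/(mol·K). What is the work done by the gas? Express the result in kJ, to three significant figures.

W ≈ 7.95 kJ

Adiabatic ⇒ Q = 0, so W_by = −ΔU = nCᵥ(T₁ − T₂).
Cᵥ = 3R/2 = 12.47 J/(mol·K).
W = (2.37)(12.47)(530 − 261) = 7951 J.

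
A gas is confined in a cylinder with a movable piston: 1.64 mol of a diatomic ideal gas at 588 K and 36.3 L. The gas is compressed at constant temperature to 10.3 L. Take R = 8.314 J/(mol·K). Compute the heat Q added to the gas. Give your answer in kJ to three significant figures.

Q ≈ -10.1 kJ

Isothermal ⇒ ΔU = 0, so Q = W = nRT ln(V₂/V₁).
Q = (1.64)(8.314)(588) ln(10.3/36.3) = 8017 × -1.26 = -10099 J.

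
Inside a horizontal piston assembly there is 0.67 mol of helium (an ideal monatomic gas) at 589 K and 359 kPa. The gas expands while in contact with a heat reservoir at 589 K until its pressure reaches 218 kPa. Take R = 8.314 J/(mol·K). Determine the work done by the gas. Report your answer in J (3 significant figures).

Isothermal process: W = nRT ln(V₂/V₁) = nRT ln(P₁/P₂).
W = (0.67)(8.314)(589) × ln(359/218)
  = 3281 × ln(1.647) = 3281 × 0.4988
W_by_gas = 1637 J.

W ≈ 1640 J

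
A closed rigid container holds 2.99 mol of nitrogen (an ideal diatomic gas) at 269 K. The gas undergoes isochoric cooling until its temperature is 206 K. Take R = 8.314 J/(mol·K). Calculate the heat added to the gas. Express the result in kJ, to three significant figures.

Q ≈ -3.92 kJ

Constant volume ⇒ W = 0, so Q = ΔU = nCᵥΔT with Cᵥ = 5R/2 = 20.79 J/(mol·K).
ΔU = (2.99)(20.79)(206 − 269) = -3915 J.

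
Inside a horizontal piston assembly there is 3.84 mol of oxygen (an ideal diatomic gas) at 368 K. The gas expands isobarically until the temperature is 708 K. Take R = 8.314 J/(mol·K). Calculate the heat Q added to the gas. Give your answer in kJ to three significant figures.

Q ≈ 38.0 kJ

Isobaric: W = nRΔT = (3.84)(8.314)(340) = 10855 J.
ΔU = nCᵥΔT with Cᵥ = 5R/2: ΔU = (3.84)(20.79)(340) = 27137 J.
Q = ΔU + W = 27137 + 10855 = 37992 J.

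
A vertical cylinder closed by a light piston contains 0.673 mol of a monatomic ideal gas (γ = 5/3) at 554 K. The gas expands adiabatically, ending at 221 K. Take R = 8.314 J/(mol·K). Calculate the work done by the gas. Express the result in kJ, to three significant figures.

Adiabatic ⇒ Q = 0, so W_by = −ΔU = nCᵥ(T₁ − T₂).
Cᵥ = 3R/2 = 12.47 J/(mol·K).
W = (0.673)(12.47)(554 − 221) = 2795 J.

W ≈ 2.79 kJ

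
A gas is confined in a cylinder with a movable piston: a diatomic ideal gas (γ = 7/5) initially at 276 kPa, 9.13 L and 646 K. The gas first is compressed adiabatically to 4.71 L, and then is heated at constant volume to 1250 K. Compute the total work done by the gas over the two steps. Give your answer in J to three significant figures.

Step 1 (adiabatic): W = (P₁V₁ − P₂V₂)/(γ−1) = (2520 − 3284)/0.4 = -1909 J.
Step 2 (isochoric): W = 0 (constant volume).
W_total = -1909 + 0 = -1909 J.

W_total ≈ -1910 J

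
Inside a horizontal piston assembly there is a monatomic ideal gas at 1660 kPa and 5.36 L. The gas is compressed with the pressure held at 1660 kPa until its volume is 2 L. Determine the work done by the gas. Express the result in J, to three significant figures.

Isobaric: W = P ΔV.
W = (1660 kPa)(2 − 5.36 L) = (1660)(-3.36) = -5578 J.

W ≈ -5580 J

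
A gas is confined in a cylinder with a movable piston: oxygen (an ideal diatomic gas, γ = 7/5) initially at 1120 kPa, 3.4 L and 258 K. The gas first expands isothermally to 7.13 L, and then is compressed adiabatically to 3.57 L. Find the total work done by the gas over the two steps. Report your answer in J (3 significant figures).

W_total ≈ -215 J

Step 1 (isothermal): W = P₁V₁ ln(V₂/V₁) = (3808) ln(7.13/3.4) = 2820 J.
After step 1: P = 534.1 kPa, V = 7.13 L, T = 258 K.
Step 2 (adiabatic): W = (P₁V₁ − P₂V₂)/(γ−1) = (3808 − 5022)/0.4 = -3035 J.
W_total = 2820 − 3035 = -214.7 J.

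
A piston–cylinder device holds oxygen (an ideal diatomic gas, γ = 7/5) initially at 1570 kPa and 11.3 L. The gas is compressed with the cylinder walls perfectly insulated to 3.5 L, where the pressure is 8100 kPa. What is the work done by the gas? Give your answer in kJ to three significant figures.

W ≈ -26.5 kJ

Adiabatic: W = (P₁V₁ − P₂V₂)/(γ − 1) with γ = 7/5.
P₁V₁ = 17741 J, P₂V₂ = 28350 J.
W = (17741 − 28350) / 0.4 = -26523 J.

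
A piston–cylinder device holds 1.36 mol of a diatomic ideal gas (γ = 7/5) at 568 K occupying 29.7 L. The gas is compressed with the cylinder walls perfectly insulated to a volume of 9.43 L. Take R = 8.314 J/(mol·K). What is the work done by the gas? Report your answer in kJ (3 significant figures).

Adiabatic: TV^(γ−1) = const with γ = 7/5.
T₂ = T₁ (V₁/V₂)^(γ−1) = 568 × (29.7/9.43)^0.4 = 568 × 1.582 = 898.8 K.
W_by = nCᵥ(T₁ − T₂) = (1.36)(20.79)(568 − 898.8) = -9350 J.

W ≈ -9.35 kJ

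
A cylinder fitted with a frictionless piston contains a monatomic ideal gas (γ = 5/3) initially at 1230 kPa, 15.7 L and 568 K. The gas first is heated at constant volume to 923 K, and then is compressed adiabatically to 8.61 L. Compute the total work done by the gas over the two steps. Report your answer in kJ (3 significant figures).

W_total ≈ -23.2 kJ

Step 1 (isochoric): W = 0 (constant volume).
After step 1: P = 1999 kPa (V unchanged).
Step 2 (adiabatic): W = (P₁V₁ − P₂V₂)/(γ−1) = (31380 − 46837)/0.667 = -23185 J.
W_total = 0 − 23185 = -23185 J.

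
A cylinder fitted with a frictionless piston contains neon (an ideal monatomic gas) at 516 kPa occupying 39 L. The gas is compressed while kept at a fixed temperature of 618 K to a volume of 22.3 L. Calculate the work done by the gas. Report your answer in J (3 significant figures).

W ≈ -11200 J

Isothermal: W = nRT ln(V₂/V₁) = P₁V₁ ln(V₂/V₁).
P₁V₁ = (516 kPa)(39 L) = 20124 J.
W = 20124 × ln(22.3/39) = 20124 × -0.559
W_by_gas = -11249 J.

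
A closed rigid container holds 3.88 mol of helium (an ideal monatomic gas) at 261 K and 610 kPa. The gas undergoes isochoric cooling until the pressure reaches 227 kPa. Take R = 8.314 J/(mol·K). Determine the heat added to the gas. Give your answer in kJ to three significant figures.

Constant volume ⇒ W = 0, so Q = ΔU = nCᵥΔT with Cᵥ = 3R/2 = 12.47 J/(mol·K).
At constant V, T₂/T₁ = P₂/P₁ ⇒ ΔT = T₁(P₂/P₁ − 1) = 261·(227/610 − 1) = -163.9 K.
ΔU = (3.88)(12.47)(-163.9) = -7929 J.

Q ≈ -7.93 kJ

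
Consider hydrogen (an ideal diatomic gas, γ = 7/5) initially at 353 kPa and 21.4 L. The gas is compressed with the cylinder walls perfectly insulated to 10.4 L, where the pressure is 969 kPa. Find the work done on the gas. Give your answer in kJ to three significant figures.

Adiabatic: W = (P₁V₁ − P₂V₂)/(γ − 1) with γ = 7/5.
P₁V₁ = 7554 J, P₂V₂ = 10078 J.
W = (7554 − 10078) / 0.4 = -6309 J.
Work on gas = −W_by = 6309 J.

W ≈ 6.31 kJ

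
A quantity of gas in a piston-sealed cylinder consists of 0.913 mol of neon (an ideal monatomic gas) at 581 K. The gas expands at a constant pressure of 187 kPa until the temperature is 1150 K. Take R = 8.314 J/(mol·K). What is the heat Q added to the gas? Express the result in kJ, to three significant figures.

Q ≈ 10.8 kJ

Isobaric: W = nRΔT = (0.913)(8.314)(569) = 4319 J.
ΔU = nCᵥΔT with Cᵥ = 3R/2: ΔU = (0.913)(12.47)(569) = 6479 J.
Q = ΔU + W = 6479 + 4319 = 10798 J.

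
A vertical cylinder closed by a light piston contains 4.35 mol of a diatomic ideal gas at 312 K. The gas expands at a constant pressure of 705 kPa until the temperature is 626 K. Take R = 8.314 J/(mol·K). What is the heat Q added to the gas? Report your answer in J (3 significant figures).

Isobaric: W = nRΔT = (4.35)(8.314)(314) = 11356 J.
ΔU = nCᵥΔT with Cᵥ = 5R/2: ΔU = (4.35)(20.79)(314) = 28390 J.
Q = ΔU + W = 28390 + 11356 = 39746 J.

Q ≈ 39700 J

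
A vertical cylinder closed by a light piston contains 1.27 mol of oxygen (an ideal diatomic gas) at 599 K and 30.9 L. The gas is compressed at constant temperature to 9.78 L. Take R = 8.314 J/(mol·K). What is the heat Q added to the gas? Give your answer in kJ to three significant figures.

Q ≈ -7.28 kJ

Isothermal ⇒ ΔU = 0, so Q = W = nRT ln(V₂/V₁).
Q = (1.27)(8.314)(599) ln(9.78/30.9) = 6325 × -1.15 = -7276 J.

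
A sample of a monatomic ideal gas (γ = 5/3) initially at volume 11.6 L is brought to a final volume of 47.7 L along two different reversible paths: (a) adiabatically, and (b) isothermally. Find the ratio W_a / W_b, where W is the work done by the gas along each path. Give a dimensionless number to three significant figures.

W_a / W_b ≈ 0.648

Path (a) adiabatic: W = P₁V₁(1 − (V₁/V₂)^(γ−1))/(γ−1) → W_a/(P₁V₁) = 0.9156.
Path (b) isothermal: W = P₁V₁ ln(V₂/V₁) → W_b/(P₁V₁) = 1.414.
W_a / W_b = 0.9156 / 1.414 = 0.6476.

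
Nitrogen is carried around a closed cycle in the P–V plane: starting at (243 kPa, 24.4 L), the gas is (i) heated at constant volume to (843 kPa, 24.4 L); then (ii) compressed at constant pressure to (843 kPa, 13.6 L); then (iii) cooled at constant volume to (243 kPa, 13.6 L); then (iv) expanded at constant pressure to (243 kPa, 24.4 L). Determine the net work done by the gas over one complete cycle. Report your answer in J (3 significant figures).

W_net ≈ -6480 J

Constant-volume legs do no work.
W(ii) = (843)(13.6 − 24.4) = -9104 J; W(iv) = (243)(24.4 − 13.6) = 2624 J.
W_net = -9104 + 2624 = -6480 J (the counter-clockwise enclosed area).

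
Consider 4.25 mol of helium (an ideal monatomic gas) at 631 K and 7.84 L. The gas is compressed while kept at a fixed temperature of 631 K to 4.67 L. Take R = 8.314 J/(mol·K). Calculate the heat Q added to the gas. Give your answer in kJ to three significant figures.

Isothermal ⇒ ΔU = 0, so Q = W = nRT ln(V₂/V₁).
Q = (4.25)(8.314)(631) ln(4.67/7.84) = 22296 × -0.5181 = -11551 J.

Q ≈ -11.6 kJ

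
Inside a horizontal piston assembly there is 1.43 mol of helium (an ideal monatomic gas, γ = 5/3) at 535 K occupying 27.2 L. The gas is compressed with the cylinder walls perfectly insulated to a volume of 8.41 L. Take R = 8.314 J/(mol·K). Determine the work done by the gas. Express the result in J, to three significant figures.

Adiabatic: TV^(γ−1) = const with γ = 5/3.
T₂ = T₁ (V₁/V₂)^(γ−1) = 535 × (27.2/8.41)^0.667 = 535 × 2.187 = 1170 K.
W_by = nCᵥ(T₁ − T₂) = (1.43)(12.47)(535 − 1170) = -11325 J.

W ≈ -11300 J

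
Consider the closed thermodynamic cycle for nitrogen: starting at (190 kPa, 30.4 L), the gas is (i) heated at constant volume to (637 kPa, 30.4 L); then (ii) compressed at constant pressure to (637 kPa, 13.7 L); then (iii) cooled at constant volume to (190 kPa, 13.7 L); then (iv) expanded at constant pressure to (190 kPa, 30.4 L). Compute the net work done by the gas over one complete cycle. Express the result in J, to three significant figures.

W_net ≈ -7460 J

Constant-volume legs do no work.
W(ii) = (637)(13.7 − 30.4) = -10638 J; W(iv) = (190)(30.4 − 13.7) = 3173 J.
W_net = -10638 + 3173 = -7465 J (the counter-clockwise enclosed area).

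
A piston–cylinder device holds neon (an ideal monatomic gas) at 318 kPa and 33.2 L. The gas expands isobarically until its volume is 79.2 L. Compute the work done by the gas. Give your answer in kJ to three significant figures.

Isobaric: W = P ΔV.
W = (318 kPa)(79.2 − 33.2 L) = (318)(46) = 14628 J.

W ≈ 14.6 kJ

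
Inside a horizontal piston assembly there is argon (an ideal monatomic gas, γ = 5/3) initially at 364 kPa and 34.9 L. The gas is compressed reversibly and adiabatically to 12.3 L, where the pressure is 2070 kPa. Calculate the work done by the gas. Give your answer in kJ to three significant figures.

W ≈ -19.1 kJ

Adiabatic: W = (P₁V₁ − P₂V₂)/(γ − 1) with γ = 5/3.
P₁V₁ = 12704 J, P₂V₂ = 25461 J.
W = (12704 − 25461) / 0.6667 = -19136 J.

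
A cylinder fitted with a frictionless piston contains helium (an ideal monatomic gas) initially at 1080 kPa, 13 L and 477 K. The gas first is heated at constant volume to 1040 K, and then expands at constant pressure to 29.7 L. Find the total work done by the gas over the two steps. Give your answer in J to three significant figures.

W_total ≈ 39300 J

Step 1 (isochoric): W = 0 (constant volume).
After step 1: P = 2355 kPa (V unchanged).
Step 2 (isobaric): W = PΔV = (2355 kPa)(29.7 − 13 L) = 39324 J.
W_total = 0 + 39324 = 39324 J.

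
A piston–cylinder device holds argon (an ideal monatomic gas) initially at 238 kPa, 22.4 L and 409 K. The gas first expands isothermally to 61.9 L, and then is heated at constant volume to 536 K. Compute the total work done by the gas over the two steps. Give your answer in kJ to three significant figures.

W_total ≈ 5.42 kJ

Step 1 (isothermal): W = P₁V₁ ln(V₂/V₁) = (5331) ln(61.9/22.4) = 5419 J.
Step 2 (isochoric): W = 0 (constant volume).
W_total = 5419 + 0 = 5419 J.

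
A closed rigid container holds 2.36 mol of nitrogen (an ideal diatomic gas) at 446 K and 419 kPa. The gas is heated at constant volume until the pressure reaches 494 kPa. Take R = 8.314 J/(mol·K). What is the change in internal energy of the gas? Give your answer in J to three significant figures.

ΔU ≈ 3920 J

Constant volume ⇒ W = 0, so Q = ΔU = nCᵥΔT with Cᵥ = 5R/2 = 20.79 J/(mol·K).
At constant V, T₂/T₁ = P₂/P₁ ⇒ ΔT = T₁(P₂/P₁ − 1) = 446·(494/419 − 1) = 79.83 K.
ΔU = (2.36)(20.79)(79.83) = 3916 J.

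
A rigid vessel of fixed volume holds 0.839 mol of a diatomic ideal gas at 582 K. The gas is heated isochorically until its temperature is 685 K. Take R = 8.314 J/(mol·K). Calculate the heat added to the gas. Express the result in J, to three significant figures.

Constant volume ⇒ W = 0, so Q = ΔU = nCᵥΔT with Cᵥ = 5R/2 = 20.79 J/(mol·K).
ΔU = (0.839)(20.79)(685 − 582) = 1796 J.

Q ≈ 1800 J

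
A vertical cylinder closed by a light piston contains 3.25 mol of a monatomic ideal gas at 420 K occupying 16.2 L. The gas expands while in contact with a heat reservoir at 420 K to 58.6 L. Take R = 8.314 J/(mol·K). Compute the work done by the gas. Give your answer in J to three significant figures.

W ≈ 14600 J

Isothermal: W = nRT ln(V₂/V₁).
W = (3.25)(8.314)(420) × ln(58.6/16.2)
  = 11349 × 1.286
W_by_gas = 14591 J.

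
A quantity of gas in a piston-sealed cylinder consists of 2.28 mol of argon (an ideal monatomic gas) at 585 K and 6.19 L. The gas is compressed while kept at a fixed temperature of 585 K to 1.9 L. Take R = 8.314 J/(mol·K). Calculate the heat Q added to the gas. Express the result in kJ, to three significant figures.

Q ≈ -13.1 kJ

Isothermal ⇒ ΔU = 0, so Q = W = nRT ln(V₂/V₁).
Q = (2.28)(8.314)(585) ln(1.9/6.19) = 11089 × -1.181 = -13097 J.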